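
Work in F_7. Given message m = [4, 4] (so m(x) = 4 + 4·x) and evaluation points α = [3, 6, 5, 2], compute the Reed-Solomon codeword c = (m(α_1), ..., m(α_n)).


c = [2, 0, 3, 5]

Message polynomial: m(x) = 4 + 4·x (mod 7).
For each evaluation point α_i, compute m(α_i) mod 7:
  α_1 = 3: Horner steps 4 → 2, so m(3) = 2.
  α_2 = 6: Horner steps 4 → 0, so m(6) = 0.
  α_3 = 5: Horner steps 4 → 3, so m(5) = 3.
  α_4 = 2: Horner steps 4 → 5, so m(2) = 5.
Codeword c = [2, 0, 3, 5] ∈ F_7^4.


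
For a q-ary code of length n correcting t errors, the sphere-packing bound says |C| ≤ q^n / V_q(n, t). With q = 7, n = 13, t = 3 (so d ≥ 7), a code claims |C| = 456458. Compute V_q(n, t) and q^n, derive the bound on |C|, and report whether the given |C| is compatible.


V_q(n, t) = 64663, q^n = 96889010407, Hamming bound = 1498368, |C| = 456458 ≤ bound (satisfied).

Step 1: Compute V_q(n, t) = Σ_{j=0}^3 C(n, j) (q−1)^j.
  j = 0: C(13,0)·(6)^0 = 1·1 = 1.
  j = 1: C(13,1)·(6)^1 = 13·6 = 78.
  j = 2: C(13,2)·(6)^2 = 78·36 = 2808.
  j = 3: C(13,3)·(6)^3 = 286·216 = 61776.
  V_q(n, t) = 1 + 78 + 2808 + 61776 = 64663.
Step 2: q^n = 7^13 = 96889010407.
Step 3: Hamming bound ⌊q^n / V_q(n,t)⌋ = ⌊96889010407/64663⌋ = 1498368.
Step 4: Compare |C| = 456458 to 1498368: satisfied.
The claimed |C| lies below the Hamming bound.


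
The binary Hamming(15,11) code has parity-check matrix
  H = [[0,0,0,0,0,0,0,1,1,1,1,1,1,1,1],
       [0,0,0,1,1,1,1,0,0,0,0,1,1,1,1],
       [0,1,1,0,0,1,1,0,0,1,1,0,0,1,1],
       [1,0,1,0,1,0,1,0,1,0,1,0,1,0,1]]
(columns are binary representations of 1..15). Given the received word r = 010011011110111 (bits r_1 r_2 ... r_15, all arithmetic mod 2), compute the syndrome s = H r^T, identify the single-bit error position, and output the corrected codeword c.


s = (1, 1, 0, 1)^T, error position = 13, corrected codeword c = 010011011110011

Compute s = H r^T mod 2 one row at a time:
  s_1 = 1 + 1 + 1 + 1 + 0 + 1 + 1 + 1 = 7 ≡ 1 (mod 2).
  s_2 = 0 + 1 + 1 + 0 + 0 + 1 + 1 + 1 = 5 ≡ 1 (mod 2).
  s_3 = 1 + 0 + 1 + 0 + 1 + 1 + 1 + 1 = 6 ≡ 0 (mod 2).
  s_4 = 0 + 0 + 1 + 0 + 1 + 1 + 1 + 1 = 5 ≡ 1 (mod 2).
s = (1, 1, 0, 1)^T — this equals column 13 of H (binary 1101), so error is at position 13.
Correct: flip bit 13 of r = 010011011110111 to get c = 010011011110011.


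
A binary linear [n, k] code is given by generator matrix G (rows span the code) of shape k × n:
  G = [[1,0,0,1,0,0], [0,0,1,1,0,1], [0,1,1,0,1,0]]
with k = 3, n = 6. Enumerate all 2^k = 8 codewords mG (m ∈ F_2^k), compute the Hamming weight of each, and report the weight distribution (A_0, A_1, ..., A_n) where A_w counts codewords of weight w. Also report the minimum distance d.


Weight distribution: A_0 = 1, A_2 = 1, A_3 = 3, A_4 = 2, A_5 = 1. Minimum distance d = 2.

Enumerate all 2^3 = 8 messages m ∈ F_2^3.
For each, compute codeword c = mG in F_2^6, then tally its weight.
  m = 000 → c = 000000, weight = 0.
  m = 100 → c = 100100, weight = 2.
  m = 010 → c = 001101, weight = 3.
  m = 110 → c = 101001, weight = 3.
  m = 001 → c = 011010, weight = 3.
  m = 101 → c = 111110, weight = 5.
  m = 011 → c = 010111, weight = 4.
  m = 111 → c = 110011, weight = 4.
Tally weights:
  weight 0: 1 codewords.
  weight 2: 1 codewords.
  weight 3: 3 codewords.
  weight 4: 2 codewords.
  weight 5: 1 codewords.
Minimum distance d = smallest w > 0 with A_w > 0 = 2.
Sanity: Σ A_w = 8 = 2^3 = 8 ✓.


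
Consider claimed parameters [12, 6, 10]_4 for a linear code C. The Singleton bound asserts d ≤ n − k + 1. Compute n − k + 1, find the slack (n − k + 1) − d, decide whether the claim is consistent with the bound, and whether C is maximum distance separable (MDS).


Singleton RHS = n − k + 1 = 7, slack = -3, bound violated (no such code; not MDS).

Singleton bound: d ≤ n − k + 1.
Here n = 12, k = 6, so n − k + 1 = 7.
Given d = 10, check d ≤ 7: NO.
Slack = (n − k + 1) − d = -3.
The slack is negative: d = 10 exceeds n − k + 1 = 7 by 3, so the Singleton bound is violated and no linear [12, 6, 10]_4 code can exist. In particular it is not MDS (MDS requires d = n − k + 1 exactly).
Description: the claimed parameters are [12, 6, 10]_4; such a code would be impossible (violates the Singleton bound).


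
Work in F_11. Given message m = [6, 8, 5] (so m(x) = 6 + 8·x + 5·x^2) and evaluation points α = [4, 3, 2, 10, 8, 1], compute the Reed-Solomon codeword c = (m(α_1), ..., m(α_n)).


c = [8, 9, 9, 3, 5, 8]

Message polynomial: m(x) = 6 + 8·x + 5·x^2 (mod 11).
For each evaluation point α_i, compute m(α_i) mod 11:
  α_1 = 4: Horner steps 5 → 6 → 8, so m(4) = 8.
  α_2 = 3: Horner steps 5 → 1 → 9, so m(3) = 9.
  α_3 = 2: Horner steps 5 → 7 → 9, so m(2) = 9.
  α_4 = 10: Horner steps 5 → 3 → 3, so m(10) = 3.
  α_5 = 8: Horner steps 5 → 4 → 5, so m(8) = 5.
  α_6 = 1: Horner steps 5 → 2 → 8, so m(1) = 8.
Codeword c = [8, 9, 9, 3, 5, 8] ∈ F_11^6.


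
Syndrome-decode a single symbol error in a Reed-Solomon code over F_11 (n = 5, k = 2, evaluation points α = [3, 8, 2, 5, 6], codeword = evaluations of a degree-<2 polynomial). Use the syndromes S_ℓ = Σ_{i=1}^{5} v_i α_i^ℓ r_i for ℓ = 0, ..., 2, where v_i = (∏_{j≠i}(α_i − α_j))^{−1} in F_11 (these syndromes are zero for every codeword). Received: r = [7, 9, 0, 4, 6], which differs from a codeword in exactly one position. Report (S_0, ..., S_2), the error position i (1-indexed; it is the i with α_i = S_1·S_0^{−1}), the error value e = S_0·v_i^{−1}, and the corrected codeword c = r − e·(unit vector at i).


S = (7, 2, 10), error at position 4, error magnitude e = 5, c = [7, 9, 0, 10, 6].

Step 1: column multipliers v_i = (∏_{j≠i}(α_i − α_j))^{−1} mod 11.
  i = 1 (α = 3): (3−8)(3−2)(3−5)(3−6) = (−5)·1·(−2)·(−3) = −30 ≡ 3, so v_1 = 3^{−1} = 4 (mod 11).
  i = 2 (α = 8): (8−3)(8−2)(8−5)(8−6) = 5·6·3·2 = 180 ≡ 4, so v_2 = 4^{−1} = 3 (mod 11).
  i = 3 (α = 2): (2−3)(2−8)(2−5)(2−6) = (−1)·(−6)·(−3)·(−4) = 72 ≡ 6, so v_3 = 6^{−1} = 2 (mod 11).
  i = 4 (α = 5): (5−3)(5−8)(5−2)(5−6) = 2·(−3)·3·(−1) = 18 ≡ 7, so v_4 = 7^{−1} = 8 (mod 11).
  i = 5 (α = 6): (6−3)(6−8)(6−2)(6−5) = 3·(−2)·4·1 = −24 ≡ 9, so v_5 = 9^{−1} = 5 (mod 11).
  v = [4, 3, 2, 8, 5].
Step 2: syndromes of r = [7, 9, 0, 4, 6] (all sums mod 11).
  S_0 = Σ v_i r_i = 4·7 + 3·9 + 2·0 + 8·4 + 5·6 = 117 ≡ 7.
  S_1 = Σ v_i α_i r_i = 4·3·7 + 3·8·9 + 2·2·0 + 8·5·4 + 5·6·6 = 640 ≡ 2.
  α_i^2 mod 11 = [9, 9, 4, 3, 3].
  S_2 = Σ v_i α_i^2 r_i = 4·9·7 + 3·9·9 + 2·4·0 + 8·3·4 + 5·3·6 = 681 ≡ 10.
  S = (7, 2, 10) ≠ 0, so r is not a codeword (an error is present).
Step 3: locate the error. For a single error e at position i, S_ℓ = v_i·e·α_i^ℓ, so α_err = S_1/S_0.
  S_0^{−1} = 7^{−1} = 8 (mod 11), so α_err = 2·8 = 16 ≡ 5 = α_4. Error position i = 4.
  Consistency check: S_2/S_1 = 10·6 = 60 ≡ 5 = α_err ✓ (single-error assumption holds).
Step 4: error magnitude e = S_0/v_4 = S_0·∏_{j≠4}(α_4 − α_j) = 7·7 = 49 ≡ 5 (mod 11).
Step 5: correct position 4: c_4 = r_4 − e = 4 − 5 ≡ 10 (mod 11). Hence c = [7, 9, 0, 10, 6].
  Check: interpolating c through the α_i gives m(x) = 8 + 7·x (degree < 2) with m(α_i) = c_i for every i, so c is indeed a codeword.


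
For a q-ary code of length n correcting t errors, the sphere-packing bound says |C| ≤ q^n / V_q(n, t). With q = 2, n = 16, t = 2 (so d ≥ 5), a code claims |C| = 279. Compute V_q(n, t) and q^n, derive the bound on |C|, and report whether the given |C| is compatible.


V_q(n, t) = 137, q^n = 65536, Hamming bound = 478, |C| = 279 ≤ bound (satisfied).

Step 1: Compute V_q(n, t) = Σ_{j=0}^2 C(n, j) (q−1)^j.
  j = 0: C(16,0)·(1)^0 = 1·1 = 1.
  j = 1: C(16,1)·(1)^1 = 16·1 = 16.
  j = 2: C(16,2)·(1)^2 = 120·1 = 120.
  V_q(n, t) = 1 + 16 + 120 = 137.
Step 2: q^n = 2^16 = 65536.
Step 3: Hamming bound ⌊q^n / V_q(n,t)⌋ = ⌊65536/137⌋ = 478.
Step 4: Compare |C| = 279 to 478: satisfied.
The claimed |C| lies below the Hamming bound.


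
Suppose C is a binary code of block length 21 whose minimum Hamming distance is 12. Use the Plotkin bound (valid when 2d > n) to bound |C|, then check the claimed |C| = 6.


Plotkin bound M ≤ 8; given |C| = 6 ≤ bound (satisfied).

Check applicability: 2d = 24, n = 21.
2d − n = 3 > 0, so Plotkin applies.
Compute d/(2d−n) = 12/3 ≈ 4.0000.
⌊d/(2d−n)⌋ = 4.
Plotkin bound: M ≤ 2·4 = 8.
Given |C| = 6, check: satisfied.
This |C| is below the Plotkin bound.


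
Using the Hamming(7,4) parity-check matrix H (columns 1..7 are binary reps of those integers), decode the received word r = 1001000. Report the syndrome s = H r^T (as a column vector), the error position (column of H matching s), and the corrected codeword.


s = (1, 0, 1)^T, error position = 5, corrected codeword c = 1001100

Compute s = H r^T mod 2 one row at a time:
  s_1 = 1 + 0 + 0 + 0 = 1 ≡ 1 (mod 2).
  s_2 = 0 + 0 + 0 + 0 = 0 ≡ 0 (mod 2).
  s_3 = 1 + 0 + 0 + 0 = 1 ≡ 1 (mod 2).
s = (1, 0, 1)^T — this equals column 5 of H (binary 101), so error is at position 5.
Correct: flip bit 5 of r = 1001000 to get c = 1001100.


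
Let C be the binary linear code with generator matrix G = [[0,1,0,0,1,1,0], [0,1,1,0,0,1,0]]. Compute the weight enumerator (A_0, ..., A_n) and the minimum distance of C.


Weight distribution: A_0 = 1, A_2 = 1, A_3 = 2. Minimum distance d = 2.

Enumerate all 2^2 = 4 messages m ∈ F_2^2.
For each, compute codeword c = mG in F_2^7, then tally its weight.
  m = 00 → c = 0000000, weight = 0.
  m = 10 → c = 0100110, weight = 3.
  m = 01 → c = 0110010, weight = 3.
  m = 11 → c = 0010100, weight = 2.
Tally weights:
  weight 0: 1 codewords.
  weight 2: 1 codewords.
  weight 3: 2 codewords.
Minimum distance d = smallest w > 0 with A_w > 0 = 2.
Sanity: Σ A_w = 4 = 2^2 = 4 ✓.


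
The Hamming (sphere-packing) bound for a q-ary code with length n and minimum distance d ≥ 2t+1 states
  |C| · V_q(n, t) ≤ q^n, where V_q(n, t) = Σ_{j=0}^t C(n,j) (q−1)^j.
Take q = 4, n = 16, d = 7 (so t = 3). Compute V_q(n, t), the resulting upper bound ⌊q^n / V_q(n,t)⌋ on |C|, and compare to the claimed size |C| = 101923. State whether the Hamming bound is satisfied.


V_q(n, t) = 16249, q^n = 4294967296, Hamming bound = 264321, |C| = 101923 ≤ bound (satisfied).

Step 1: Compute V_q(n, t) = Σ_{j=0}^3 C(n, j) (q−1)^j.
  j = 0: C(16,0)·(3)^0 = 1·1 = 1.
  j = 1: C(16,1)·(3)^1 = 16·3 = 48.
  j = 2: C(16,2)·(3)^2 = 120·9 = 1080.
  j = 3: C(16,3)·(3)^3 = 560·27 = 15120.
  V_q(n, t) = 1 + 48 + 1080 + 15120 = 16249.
Step 2: q^n = 4^16 = 4294967296.
Step 3: Hamming bound ⌊q^n / V_q(n,t)⌋ = ⌊4294967296/16249⌋ = 264321.
Step 4: Compare |C| = 101923 to 264321: satisfied.
The claimed |C| lies below the Hamming bound.


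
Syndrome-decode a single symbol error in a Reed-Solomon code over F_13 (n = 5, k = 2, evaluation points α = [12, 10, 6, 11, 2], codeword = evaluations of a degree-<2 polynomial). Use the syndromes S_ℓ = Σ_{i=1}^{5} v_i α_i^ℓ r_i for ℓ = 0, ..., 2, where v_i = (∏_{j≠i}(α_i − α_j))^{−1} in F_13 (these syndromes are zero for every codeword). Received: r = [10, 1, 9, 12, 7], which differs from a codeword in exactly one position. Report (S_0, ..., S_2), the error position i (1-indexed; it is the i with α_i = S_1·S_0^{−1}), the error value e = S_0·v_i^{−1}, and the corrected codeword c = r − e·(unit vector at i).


S = (6, 12, 11), error at position 5, error magnitude e = 3, c = [10, 1, 9, 12, 4].

Step 1: column multipliers v_i = (∏_{j≠i}(α_i − α_j))^{−1} mod 13.
  i = 1 (α = 12): (12−10)(12−6)(12−11)(12−2) = 2·6·1·10 = 120 ≡ 3, so v_1 = 3^{−1} = 9 (mod 13).
  i = 2 (α = 10): (10−12)(10−6)(10−11)(10−2) = (−2)·4·(−1)·8 = 64 ≡ 12, so v_2 = 12^{−1} = 12 (mod 13).
  i = 3 (α = 6): (6−12)(6−10)(6−11)(6−2) = (−6)·(−4)·(−5)·4 = −480 ≡ 1, so v_3 = 1^{−1} = 1 (mod 13).
  i = 4 (α = 11): (11−12)(11−10)(11−6)(11−2) = (−1)·1·5·9 = −45 ≡ 7, so v_4 = 7^{−1} = 2 (mod 13).
  i = 5 (α = 2): (2−12)(2−10)(2−6)(2−11) = (−10)·(−8)·(−4)·(−9) = 2880 ≡ 7, so v_5 = 7^{−1} = 2 (mod 13).
  v = [9, 12, 1, 2, 2].
Step 2: syndromes of r = [10, 1, 9, 12, 7] (all sums mod 13).
  S_0 = Σ v_i r_i = 9·10 + 12·1 + 1·9 + 2·12 + 2·7 = 149 ≡ 6.
  S_1 = Σ v_i α_i r_i = 9·12·10 + 12·10·1 + 1·6·9 + 2·11·12 + 2·2·7 = 1546 ≡ 12.
  α_i^2 mod 13 = [1, 9, 10, 4, 4].
  S_2 = Σ v_i α_i^2 r_i = 9·1·10 + 12·9·1 + 1·10·9 + 2·4·12 + 2·4·7 = 440 ≡ 11.
  S = (6, 12, 11) ≠ 0, so r is not a codeword (an error is present).
Step 3: locate the error. For a single error e at position i, S_ℓ = v_i·e·α_i^ℓ, so α_err = S_1/S_0.
  S_0^{−1} = 6^{−1} = 11 (mod 13), so α_err = 12·11 = 132 ≡ 2 = α_5. Error position i = 5.
  Consistency check: S_2/S_1 = 11·12 = 132 ≡ 2 = α_err ✓ (single-error assumption holds).
Step 4: error magnitude e = S_0/v_5 = S_0·∏_{j≠5}(α_5 − α_j) = 6·7 = 42 ≡ 3 (mod 13).
Step 5: correct position 5: c_5 = r_5 − e = 7 − 3 ≡ 4 (mod 13). Hence c = [10, 1, 9, 12, 4].
  Check: interpolating c through the α_i gives m(x) = 8 + 11·x (degree < 2) with m(α_i) = c_i for every i, so c is indeed a codeword.


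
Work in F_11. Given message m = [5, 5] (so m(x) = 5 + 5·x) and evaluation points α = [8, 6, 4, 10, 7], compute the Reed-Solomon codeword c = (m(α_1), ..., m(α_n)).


c = [1, 2, 3, 0, 7]

Message polynomial: m(x) = 5 + 5·x (mod 11).
For each evaluation point α_i, compute m(α_i) mod 11:
  α_1 = 8: Horner steps 5 → 1, so m(8) = 1.
  α_2 = 6: Horner steps 5 → 2, so m(6) = 2.
  α_3 = 4: Horner steps 5 → 3, so m(4) = 3.
  α_4 = 10: Horner steps 5 → 0, so m(10) = 0.
  α_5 = 7: Horner steps 5 → 7, so m(7) = 7.
Codeword c = [1, 2, 3, 0, 7] ∈ F_11^5.


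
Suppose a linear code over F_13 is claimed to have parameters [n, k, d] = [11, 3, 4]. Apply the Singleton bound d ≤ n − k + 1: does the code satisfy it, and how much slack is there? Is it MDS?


Singleton RHS = n − k + 1 = 9, slack = 5, bound satisfied, not MDS.

Singleton bound: d ≤ n − k + 1.
Here n = 11, k = 3, so n − k + 1 = 9.
Given d = 4, check d ≤ 9: YES.
Slack = (n − k + 1) − d = 5.
The code is NOT MDS (slack = 5 > 0).
Description: the claimed parameters are [11, 3, 4]_13; such a code would be non-MDS.


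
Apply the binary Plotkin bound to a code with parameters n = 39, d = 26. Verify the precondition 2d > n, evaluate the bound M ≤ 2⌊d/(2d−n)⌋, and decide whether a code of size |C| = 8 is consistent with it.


Plotkin bound M ≤ 4; given |C| = 8 > bound (violated).

Check applicability: 2d = 52, n = 39.
2d − n = 13 > 0, so Plotkin applies.
Compute d/(2d−n) = 26/13 ≈ 2.0000.
⌊d/(2d−n)⌋ = 2.
Plotkin bound: M ≤ 2·2 = 4.
Given |C| = 8, check: VIOLATED.
This |C| is above the Plotkin bound, so no binary code with n = 39, d = 26 and 8 codewords exists.


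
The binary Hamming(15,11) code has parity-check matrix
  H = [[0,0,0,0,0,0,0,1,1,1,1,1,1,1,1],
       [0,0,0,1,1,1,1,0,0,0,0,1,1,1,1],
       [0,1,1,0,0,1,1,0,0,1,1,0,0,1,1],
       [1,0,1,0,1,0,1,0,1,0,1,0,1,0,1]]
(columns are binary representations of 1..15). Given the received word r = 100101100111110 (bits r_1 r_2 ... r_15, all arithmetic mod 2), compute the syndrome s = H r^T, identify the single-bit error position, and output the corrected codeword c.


s = (1, 0, 1, 0)^T, error position = 10, corrected codeword c = 100101100011110

Compute s = H r^T mod 2 one row at a time:
  s_1 = 0 + 0 + 1 + 1 + 1 + 1 + 1 + 0 = 5 ≡ 1 (mod 2).
  s_2 = 1 + 0 + 1 + 1 + 1 + 1 + 1 + 0 = 6 ≡ 0 (mod 2).
  s_3 = 0 + 0 + 1 + 1 + 1 + 1 + 1 + 0 = 5 ≡ 1 (mod 2).
  s_4 = 1 + 0 + 0 + 1 + 0 + 1 + 1 + 0 = 4 ≡ 0 (mod 2).
s = (1, 0, 1, 0)^T — this equals column 10 of H (binary 1010), so error is at position 10.
Correct: flip bit 10 of r = 100101100111110 to get c = 100101100011110.


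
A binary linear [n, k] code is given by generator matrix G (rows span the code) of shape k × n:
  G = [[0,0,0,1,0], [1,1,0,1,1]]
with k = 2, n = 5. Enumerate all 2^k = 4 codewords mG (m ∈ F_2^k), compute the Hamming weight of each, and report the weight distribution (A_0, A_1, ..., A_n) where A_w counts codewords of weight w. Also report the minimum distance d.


Weight distribution: A_0 = 1, A_1 = 1, A_3 = 1, A_4 = 1. Minimum distance d = 1.

Enumerate all 2^2 = 4 messages m ∈ F_2^2.
For each, compute codeword c = mG in F_2^5, then tally its weight.
  m = 00 → c = 00000, weight = 0.
  m = 10 → c = 00010, weight = 1.
  m = 01 → c = 11011, weight = 4.
  m = 11 → c = 11001, weight = 3.
Tally weights:
  weight 0: 1 codewords.
  weight 1: 1 codewords.
  weight 3: 1 codewords.
  weight 4: 1 codewords.
Minimum distance d = smallest w > 0 with A_w > 0 = 1.
Sanity: Σ A_w = 4 = 2^2 = 4 ✓.


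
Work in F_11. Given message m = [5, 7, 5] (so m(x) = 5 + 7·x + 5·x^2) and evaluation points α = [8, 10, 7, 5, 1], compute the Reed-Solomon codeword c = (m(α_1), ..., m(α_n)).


c = [7, 3, 2, 0, 6]

Message polynomial: m(x) = 5 + 7·x + 5·x^2 (mod 11).
For each evaluation point α_i, compute m(α_i) mod 11:
  α_1 = 8: Horner steps 5 → 3 → 7, so m(8) = 7.
  α_2 = 10: Horner steps 5 → 2 → 3, so m(10) = 3.
  α_3 = 7: Horner steps 5 → 9 → 2, so m(7) = 2.
  α_4 = 5: Horner steps 5 → 10 → 0, so m(5) = 0.
  α_5 = 1: Horner steps 5 → 1 → 6, so m(1) = 6.
Codeword c = [7, 3, 2, 0, 6] ∈ F_11^5.


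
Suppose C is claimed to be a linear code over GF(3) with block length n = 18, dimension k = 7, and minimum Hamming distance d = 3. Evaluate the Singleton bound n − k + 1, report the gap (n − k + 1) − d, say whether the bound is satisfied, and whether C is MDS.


Singleton RHS = n − k + 1 = 12, slack = 9, bound satisfied, not MDS.

Singleton bound: d ≤ n − k + 1.
Here n = 18, k = 7, so n − k + 1 = 12.
Given d = 3, check d ≤ 12: YES.
Slack = (n − k + 1) − d = 9.
The code is NOT MDS (slack = 9 > 0).
Description: the claimed parameters are [18, 7, 3]_3; such a code would be non-MDS.


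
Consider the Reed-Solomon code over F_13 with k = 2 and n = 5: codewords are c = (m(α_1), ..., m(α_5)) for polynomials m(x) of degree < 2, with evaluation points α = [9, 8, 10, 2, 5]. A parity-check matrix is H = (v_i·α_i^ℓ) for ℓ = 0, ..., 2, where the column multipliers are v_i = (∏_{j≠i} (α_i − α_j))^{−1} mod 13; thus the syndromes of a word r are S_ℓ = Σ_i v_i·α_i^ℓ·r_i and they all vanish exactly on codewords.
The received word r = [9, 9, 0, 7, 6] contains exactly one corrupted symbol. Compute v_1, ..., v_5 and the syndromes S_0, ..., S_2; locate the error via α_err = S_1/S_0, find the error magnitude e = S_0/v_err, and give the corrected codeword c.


S = (3, 11, 10), error at position 2, error magnitude e = 4, c = [9, 5, 0, 7, 6].

Step 1: column multipliers v_i = (∏_{j≠i}(α_i − α_j))^{−1} mod 13.
  i = 1 (α = 9): (9−8)(9−10)(9−2)(9−5) = 1·(−1)·7·4 = −28 ≡ 11, so v_1 = 11^{−1} = 6 (mod 13).
  i = 2 (α = 8): (8−9)(8−10)(8−2)(8−5) = (−1)·(−2)·6·3 = 36 ≡ 10, so v_2 = 10^{−1} = 4 (mod 13).
  i = 3 (α = 10): (10−9)(10−8)(10−2)(10−5) = 1·2·8·5 = 80 ≡ 2, so v_3 = 2^{−1} = 7 (mod 13).
  i = 4 (α = 2): (2−9)(2−8)(2−10)(2−5) = (−7)·(−6)·(−8)·(−3) = 1008 ≡ 7, so v_4 = 7^{−1} = 2 (mod 13).
  i = 5 (α = 5): (5−9)(5−8)(5−10)(5−2) = (−4)·(−3)·(−5)·3 = −180 ≡ 2, so v_5 = 2^{−1} = 7 (mod 13).
  v = [6, 4, 7, 2, 7].
Step 2: syndromes of r = [9, 9, 0, 7, 6] (all sums mod 13).
  S_0 = Σ v_i r_i = 6·9 + 4·9 + 7·0 + 2·7 + 7·6 = 146 ≡ 3.
  S_1 = Σ v_i α_i r_i = 6·9·9 + 4·8·9 + 7·10·0 + 2·2·7 + 7·5·6 = 1012 ≡ 11.
  α_i^2 mod 13 = [3, 12, 9, 4, 12].
  S_2 = Σ v_i α_i^2 r_i = 6·3·9 + 4·12·9 + 7·9·0 + 2·4·7 + 7·12·6 = 1154 ≡ 10.
  S = (3, 11, 10) ≠ 0, so r is not a codeword (an error is present).
Step 3: locate the error. For a single error e at position i, S_ℓ = v_i·e·α_i^ℓ, so α_err = S_1/S_0.
  S_0^{−1} = 3^{−1} = 9 (mod 13), so α_err = 11·9 = 99 ≡ 8 = α_2. Error position i = 2.
  Consistency check: S_2/S_1 = 10·6 = 60 ≡ 8 = α_err ✓ (single-error assumption holds).
Step 4: error magnitude e = S_0/v_2 = S_0·∏_{j≠2}(α_2 − α_j) = 3·10 = 30 ≡ 4 (mod 13).
Step 5: correct position 2: c_2 = r_2 − e = 9 − 4 ≡ 5 (mod 13). Hence c = [9, 5, 0, 7, 6].
  Check: interpolating c through the α_i gives m(x) = 12 + 4·x (degree < 2) with m(α_i) = c_i for every i, so c is indeed a codeword.


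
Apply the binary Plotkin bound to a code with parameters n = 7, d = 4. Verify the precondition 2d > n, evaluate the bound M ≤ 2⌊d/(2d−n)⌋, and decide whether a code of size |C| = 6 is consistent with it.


Plotkin bound M ≤ 8; given |C| = 6 ≤ bound (satisfied).

Check applicability: 2d = 8, n = 7.
2d − n = 1 > 0, so Plotkin applies.
Compute d/(2d−n) = 4/1 ≈ 4.0000.
⌊d/(2d−n)⌋ = 4.
Plotkin bound: M ≤ 2·4 = 8.
Given |C| = 6, check: satisfied.
This |C| is below the Plotkin bound.


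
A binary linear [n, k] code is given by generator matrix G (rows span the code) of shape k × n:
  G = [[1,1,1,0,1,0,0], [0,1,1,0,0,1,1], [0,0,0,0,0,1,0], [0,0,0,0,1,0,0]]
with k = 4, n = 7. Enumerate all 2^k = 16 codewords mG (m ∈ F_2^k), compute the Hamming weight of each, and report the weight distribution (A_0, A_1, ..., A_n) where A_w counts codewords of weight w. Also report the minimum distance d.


Weight distribution: A_0 = 1, A_1 = 2, A_2 = 2, A_3 = 4, A_4 = 5, A_5 = 2. Minimum distance d = 1.

Enumerate all 2^4 = 16 messages m ∈ F_2^4.
For each, compute codeword c = mG in F_2^7, then tally its weight.
  m = 0000 → c = 0000000, weight = 0.
  m = 1000 → c = 1110100, weight = 4.
  m = 0100 → c = 0110011, weight = 4.
  m = 1100 → c = 1000111, weight = 4.
  m = 0010 → c = 0000010, weight = 1.
  m = 1010 → c = 1110110, weight = 5.
  m = 0110 → c = 0110001, weight = 3.
  m = 1110 → c = 1000101, weight = 3.
  m = 0001 → c = 0000100, weight = 1.
  m = 1001 → c = 1110000, weight = 3.
  m = 0101 → c = 0110111, weight = 5.
  m = 1101 → c = 1000011, weight = 3.
  m = 0011 → c = 0000110, weight = 2.
  m = 1011 → c = 1110010, weight = 4.
  m = 0111 → c = 0110101, weight = 4.
  m = 1111 → c = 1000001, weight = 2.
Tally weights:
  weight 0: 1 codewords.
  weight 1: 2 codewords.
  weight 2: 2 codewords.
  weight 3: 4 codewords.
  weight 4: 5 codewords.
  weight 5: 2 codewords.
Minimum distance d = smallest w > 0 with A_w > 0 = 1.
Sanity: Σ A_w = 16 = 2^4 = 16 ✓.


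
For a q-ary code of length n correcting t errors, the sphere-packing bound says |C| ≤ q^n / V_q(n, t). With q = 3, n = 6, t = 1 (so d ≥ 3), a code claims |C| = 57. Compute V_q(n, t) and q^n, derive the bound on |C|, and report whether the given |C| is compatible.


V_q(n, t) = 13, q^n = 729, Hamming bound = 56, |C| = 57 > bound (violated).

Step 1: Compute V_q(n, t) = Σ_{j=0}^1 C(n, j) (q−1)^j.
  j = 0: C(6,0)·(2)^0 = 1·1 = 1.
  j = 1: C(6,1)·(2)^1 = 6·2 = 12.
  V_q(n, t) = 1 + 12 = 13.
Step 2: q^n = 3^6 = 729.
Step 3: Hamming bound ⌊q^n / V_q(n,t)⌋ = ⌊729/13⌋ = 56.
Step 4: Compare |C| = 57 to 56: violated.
The claimed |C| lies above the Hamming bound, so no 3-ary code of length 6 with d ≥ 3 can have 57 codewords.


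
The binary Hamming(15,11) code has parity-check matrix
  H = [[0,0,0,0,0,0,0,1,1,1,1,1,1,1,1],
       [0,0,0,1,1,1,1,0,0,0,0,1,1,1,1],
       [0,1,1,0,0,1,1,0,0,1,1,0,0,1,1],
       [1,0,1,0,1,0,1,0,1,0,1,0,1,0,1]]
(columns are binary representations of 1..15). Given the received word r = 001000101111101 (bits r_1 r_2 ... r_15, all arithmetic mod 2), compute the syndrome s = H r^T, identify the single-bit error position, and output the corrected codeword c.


s = (0, 0, 1, 0)^T, error position = 2, corrected codeword c = 011000101111101

Compute s = H r^T mod 2 one row at a time:
  s_1 = 0 + 1 + 1 + 1 + 1 + 1 + 0 + 1 = 6 ≡ 0 (mod 2).
  s_2 = 0 + 0 + 0 + 1 + 1 + 1 + 0 + 1 = 4 ≡ 0 (mod 2).
  s_3 = 0 + 1 + 0 + 1 + 1 + 1 + 0 + 1 = 5 ≡ 1 (mod 2).
  s_4 = 0 + 1 + 0 + 1 + 1 + 1 + 1 + 1 = 6 ≡ 0 (mod 2).
s = (0, 0, 1, 0)^T — this equals column 2 of H (binary 0010), so error is at position 2.
Correct: flip bit 2 of r = 001000101111101 to get c = 011000101111101.


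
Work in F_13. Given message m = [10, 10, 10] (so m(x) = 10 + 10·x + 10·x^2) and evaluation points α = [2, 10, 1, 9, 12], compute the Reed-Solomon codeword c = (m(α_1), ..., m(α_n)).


c = [5, 5, 4, 0, 10]

Message polynomial: m(x) = 10 + 10·x + 10·x^2 (mod 13).
For each evaluation point α_i, compute m(α_i) mod 13:
  α_1 = 2: Horner steps 10 → 4 → 5, so m(2) = 5.
  α_2 = 10: Horner steps 10 → 6 → 5, so m(10) = 5.
  α_3 = 1: Horner steps 10 → 7 → 4, so m(1) = 4.
  α_4 = 9: Horner steps 10 → 9 → 0, so m(9) = 0.
  α_5 = 12: Horner steps 10 → 0 → 10, so m(12) = 10.
Codeword c = [5, 5, 4, 0, 10] ∈ F_13^5.


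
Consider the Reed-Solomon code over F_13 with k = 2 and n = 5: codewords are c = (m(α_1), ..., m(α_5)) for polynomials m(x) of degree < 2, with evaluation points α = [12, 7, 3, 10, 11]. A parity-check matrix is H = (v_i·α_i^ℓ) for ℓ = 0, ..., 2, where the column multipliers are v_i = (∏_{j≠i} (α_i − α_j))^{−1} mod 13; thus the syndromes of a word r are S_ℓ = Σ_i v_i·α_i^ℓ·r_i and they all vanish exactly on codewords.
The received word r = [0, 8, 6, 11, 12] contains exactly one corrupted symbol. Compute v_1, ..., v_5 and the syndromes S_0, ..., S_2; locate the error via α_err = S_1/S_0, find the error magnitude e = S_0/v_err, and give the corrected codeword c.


S = (2, 6, 5), error at position 3, error magnitude e = 2, c = [0, 8, 4, 11, 12].

Step 1: column multipliers v_i = (∏_{j≠i}(α_i − α_j))^{−1} mod 13.
  i = 1 (α = 12): (12−7)(12−3)(12−10)(12−11) = 5·9·2·1 = 90 ≡ 12, so v_1 = 12^{−1} = 12 (mod 13).
  i = 2 (α = 7): (7−12)(7−3)(7−10)(7−11) = (−5)·4·(−3)·(−4) = −240 ≡ 7, so v_2 = 7^{−1} = 2 (mod 13).
  i = 3 (α = 3): (3−12)(3−7)(3−10)(3−11) = (−9)·(−4)·(−7)·(−8) = 2016 ≡ 1, so v_3 = 1^{−1} = 1 (mod 13).
  i = 4 (α = 10): (10−12)(10−7)(10−3)(10−11) = (−2)·3·7·(−1) = 42 ≡ 3, so v_4 = 3^{−1} = 9 (mod 13).
  i = 5 (α = 11): (11−12)(11−7)(11−3)(11−10) = (−1)·4·8·1 = −32 ≡ 7, so v_5 = 7^{−1} = 2 (mod 13).
  v = [12, 2, 1, 9, 2].
Step 2: syndromes of r = [0, 8, 6, 11, 12] (all sums mod 13).
  S_0 = Σ v_i r_i = 12·0 + 2·8 + 1·6 + 9·11 + 2·12 = 145 ≡ 2.
  S_1 = Σ v_i α_i r_i = 12·12·0 + 2·7·8 + 1·3·6 + 9·10·11 + 2·11·12 = 1384 ≡ 6.
  α_i^2 mod 13 = [1, 10, 9, 9, 4].
  S_2 = Σ v_i α_i^2 r_i = 12·1·0 + 2·10·8 + 1·9·6 + 9·9·11 + 2·4·12 = 1201 ≡ 5.
  S = (2, 6, 5) ≠ 0, so r is not a codeword (an error is present).
Step 3: locate the error. For a single error e at position i, S_ℓ = v_i·e·α_i^ℓ, so α_err = S_1/S_0.
  S_0^{−1} = 2^{−1} = 7 (mod 13), so α_err = 6·7 = 42 ≡ 3 = α_3. Error position i = 3.
  Consistency check: S_2/S_1 = 5·11 = 55 ≡ 3 = α_err ✓ (single-error assumption holds).
Step 4: error magnitude e = S_0/v_3 = S_0·∏_{j≠3}(α_3 − α_j) = 2·1 = 2 ≡ 2 (mod 13).
Step 5: correct position 3: c_3 = r_3 − e = 6 − 2 ≡ 4 (mod 13). Hence c = [0, 8, 4, 11, 12].
  Check: interpolating c through the α_i gives m(x) = 1 + 1·x (degree < 2) with m(α_i) = c_i for every i, so c is indeed a codeword.


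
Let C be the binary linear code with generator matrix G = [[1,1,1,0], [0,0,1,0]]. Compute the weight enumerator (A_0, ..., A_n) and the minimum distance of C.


Weight distribution: A_0 = 1, A_1 = 1, A_2 = 1, A_3 = 1. Minimum distance d = 1.

Enumerate all 2^2 = 4 messages m ∈ F_2^2.
For each, compute codeword c = mG in F_2^4, then tally its weight.
  m = 00 → c = 0000, weight = 0.
  m = 10 → c = 1110, weight = 3.
  m = 01 → c = 0010, weight = 1.
  m = 11 → c = 1100, weight = 2.
Tally weights:
  weight 0: 1 codewords.
  weight 1: 1 codewords.
  weight 2: 1 codewords.
  weight 3: 1 codewords.
Minimum distance d = smallest w > 0 with A_w > 0 = 1.
Sanity: Σ A_w = 4 = 2^2 = 4 ✓.


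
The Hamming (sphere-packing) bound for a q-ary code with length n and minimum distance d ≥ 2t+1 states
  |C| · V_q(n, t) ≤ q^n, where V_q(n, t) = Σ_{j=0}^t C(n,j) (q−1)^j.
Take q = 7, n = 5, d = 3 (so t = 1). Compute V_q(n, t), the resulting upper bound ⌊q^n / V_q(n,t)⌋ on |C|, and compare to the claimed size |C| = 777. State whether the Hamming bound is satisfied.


V_q(n, t) = 31, q^n = 16807, Hamming bound = 542, |C| = 777 > bound (violated).

Step 1: Compute V_q(n, t) = Σ_{j=0}^1 C(n, j) (q−1)^j.
  j = 0: C(5,0)·(6)^0 = 1·1 = 1.
  j = 1: C(5,1)·(6)^1 = 5·6 = 30.
  V_q(n, t) = 1 + 30 = 31.
Step 2: q^n = 7^5 = 16807.
Step 3: Hamming bound ⌊q^n / V_q(n,t)⌋ = ⌊16807/31⌋ = 542.
Step 4: Compare |C| = 777 to 542: violated.
The claimed |C| lies above the Hamming bound, so no 7-ary code of length 5 with d ≥ 3 can have 777 codewords.


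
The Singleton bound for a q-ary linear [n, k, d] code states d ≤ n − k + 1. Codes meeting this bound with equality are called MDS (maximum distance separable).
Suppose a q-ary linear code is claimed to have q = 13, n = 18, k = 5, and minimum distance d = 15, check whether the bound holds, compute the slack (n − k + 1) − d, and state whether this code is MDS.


Singleton RHS = n − k + 1 = 14, slack = -1, bound violated (no such code; not MDS).

Singleton bound: d ≤ n − k + 1.
Here n = 18, k = 5, so n − k + 1 = 14.
Given d = 15, check d ≤ 14: NO.
Slack = (n − k + 1) − d = -1.
The slack is negative: d = 15 exceeds n − k + 1 = 14 by 1, so the Singleton bound is violated and no linear [18, 5, 15]_13 code can exist. In particular it is not MDS (MDS requires d = n − k + 1 exactly).
Description: the claimed parameters are [18, 5, 15]_13; such a code would be impossible (violates the Singleton bound).


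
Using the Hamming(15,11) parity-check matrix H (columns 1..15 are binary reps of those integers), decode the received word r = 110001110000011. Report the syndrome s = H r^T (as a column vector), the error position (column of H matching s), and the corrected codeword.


s = (1, 0, 1, 1)^T, error position = 11, corrected codeword c = 110001110010011

Compute s = H r^T mod 2 one row at a time:
  s_1 = 1 + 0 + 0 + 0 + 0 + 0 + 1 + 1 = 3 ≡ 1 (mod 2).
  s_2 = 0 + 0 + 1 + 1 + 0 + 0 + 1 + 1 = 4 ≡ 0 (mod 2).
  s_3 = 1 + 0 + 1 + 1 + 0 + 0 + 1 + 1 = 5 ≡ 1 (mod 2).
  s_4 = 1 + 0 + 0 + 1 + 0 + 0 + 0 + 1 = 3 ≡ 1 (mod 2).
s = (1, 0, 1, 1)^T — this equals column 11 of H (binary 1011), so error is at position 11.
Correct: flip bit 11 of r = 110001110000011 to get c = 110001110010011.


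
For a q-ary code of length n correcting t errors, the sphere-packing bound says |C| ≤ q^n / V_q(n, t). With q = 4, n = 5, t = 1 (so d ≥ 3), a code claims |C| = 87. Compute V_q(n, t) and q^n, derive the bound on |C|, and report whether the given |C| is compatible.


V_q(n, t) = 16, q^n = 1024, Hamming bound = 64, |C| = 87 > bound (violated).

Step 1: Compute V_q(n, t) = Σ_{j=0}^1 C(n, j) (q−1)^j.
  j = 0: C(5,0)·(3)^0 = 1·1 = 1.
  j = 1: C(5,1)·(3)^1 = 5·3 = 15.
  V_q(n, t) = 1 + 15 = 16.
Step 2: q^n = 4^5 = 1024.
Step 3: Hamming bound ⌊q^n / V_q(n,t)⌋ = ⌊1024/16⌋ = 64.
Step 4: Compare |C| = 87 to 64: violated.
The claimed |C| lies above the Hamming bound, so no 4-ary code of length 5 with d ≥ 3 can have 87 codewords.


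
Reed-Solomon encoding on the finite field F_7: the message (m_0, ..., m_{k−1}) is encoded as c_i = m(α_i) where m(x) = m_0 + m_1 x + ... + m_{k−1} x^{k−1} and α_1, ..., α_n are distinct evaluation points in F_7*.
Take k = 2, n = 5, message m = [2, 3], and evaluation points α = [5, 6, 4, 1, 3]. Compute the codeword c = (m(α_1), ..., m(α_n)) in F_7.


c = [3, 6, 0, 5, 4]

Message polynomial: m(x) = 2 + 3·x (mod 7).
For each evaluation point α_i, compute m(α_i) mod 7:
  α_1 = 5: Horner steps 3 → 3, so m(5) = 3.
  α_2 = 6: Horner steps 3 → 6, so m(6) = 6.
  α_3 = 4: Horner steps 3 → 0, so m(4) = 0.
  α_4 = 1: Horner steps 3 → 5, so m(1) = 5.
  α_5 = 3: Horner steps 3 → 4, so m(3) = 4.
Codeword c = [3, 6, 0, 5, 4] ∈ F_7^5.


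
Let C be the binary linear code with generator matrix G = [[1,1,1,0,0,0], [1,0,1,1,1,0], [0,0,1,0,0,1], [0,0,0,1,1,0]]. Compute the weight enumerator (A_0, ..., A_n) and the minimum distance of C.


Weight distribution: A_0 = 1, A_1 = 1, A_2 = 4, A_3 = 4, A_4 = 3, A_5 = 3. Minimum distance d = 1.

Enumerate all 2^4 = 16 messages m ∈ F_2^4.
For each, compute codeword c = mG in F_2^6, then tally its weight.
  m = 0000 → c = 000000, weight = 0.
  m = 1000 → c = 111000, weight = 3.
  m = 0100 → c = 101110, weight = 4.
  m = 1100 → c = 010110, weight = 3.
  m = 0010 → c = 001001, weight = 2.
  m = 1010 → c = 110001, weight = 3.
  m = 0110 → c = 100111, weight = 4.
  m = 1110 → c = 011111, weight = 5.
  m = 0001 → c = 000110, weight = 2.
  m = 1001 → c = 111110, weight = 5.
  m = 0101 → c = 101000, weight = 2.
  m = 1101 → c = 010000, weight = 1.
  m = 0011 → c = 001111, weight = 4.
  m = 1011 → c = 110111, weight = 5.
  m = 0111 → c = 100001, weight = 2.
  m = 1111 → c = 011001, weight = 3.
Tally weights:
  weight 0: 1 codewords.
  weight 1: 1 codewords.
  weight 2: 4 codewords.
  weight 3: 4 codewords.
  weight 4: 3 codewords.
  weight 5: 3 codewords.
Minimum distance d = smallest w > 0 with A_w > 0 = 1.
Sanity: Σ A_w = 16 = 2^4 = 16 ✓.


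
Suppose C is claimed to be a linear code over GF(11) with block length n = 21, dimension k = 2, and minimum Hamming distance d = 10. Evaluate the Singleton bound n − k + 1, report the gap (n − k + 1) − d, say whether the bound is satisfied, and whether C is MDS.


Singleton RHS = n − k + 1 = 20, slack = 10, bound satisfied, not MDS.

Singleton bound: d ≤ n − k + 1.
Here n = 21, k = 2, so n − k + 1 = 20.
Given d = 10, check d ≤ 20: YES.
Slack = (n − k + 1) − d = 10.
The code is NOT MDS (slack = 10 > 0).
Description: the claimed parameters are [21, 2, 10]_11; such a code would be non-MDS.


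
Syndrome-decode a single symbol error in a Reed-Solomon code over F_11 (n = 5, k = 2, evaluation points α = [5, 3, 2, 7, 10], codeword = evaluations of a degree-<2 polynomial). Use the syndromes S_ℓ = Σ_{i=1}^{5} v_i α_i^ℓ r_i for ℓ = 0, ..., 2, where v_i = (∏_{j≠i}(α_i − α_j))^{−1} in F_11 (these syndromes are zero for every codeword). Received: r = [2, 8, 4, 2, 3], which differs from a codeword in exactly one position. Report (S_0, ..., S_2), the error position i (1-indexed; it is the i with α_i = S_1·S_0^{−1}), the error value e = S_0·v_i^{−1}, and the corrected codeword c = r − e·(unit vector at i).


S = (6, 8, 7), error at position 1, error magnitude e = 8, c = [5, 8, 4, 2, 3].

Step 1: column multipliers v_i = (∏_{j≠i}(α_i − α_j))^{−1} mod 11.
  i = 1 (α = 5): (5−3)(5−2)(5−7)(5−10) = 2·3·(−2)·(−5) = 60 ≡ 5, so v_1 = 5^{−1} = 9 (mod 11).
  i = 2 (α = 3): (3−5)(3−2)(3−7)(3−10) = (−2)·1·(−4)·(−7) = −56 ≡ 10, so v_2 = 10^{−1} = 10 (mod 11).
  i = 3 (α = 2): (2−5)(2−3)(2−7)(2−10) = (−3)·(−1)·(−5)·(−8) = 120 ≡ 10, so v_3 = 10^{−1} = 10 (mod 11).
  i = 4 (α = 7): (7−5)(7−3)(7−2)(7−10) = 2·4·5·(−3) = −120 ≡ 1, so v_4 = 1^{−1} = 1 (mod 11).
  i = 5 (α = 10): (10−5)(10−3)(10−2)(10−7) = 5·7·8·3 = 840 ≡ 4, so v_5 = 4^{−1} = 3 (mod 11).
  v = [9, 10, 10, 1, 3].
Step 2: syndromes of r = [2, 8, 4, 2, 3] (all sums mod 11).
  S_0 = Σ v_i r_i = 9·2 + 10·8 + 10·4 + 1·2 + 3·3 = 149 ≡ 6.
  S_1 = Σ v_i α_i r_i = 9·5·2 + 10·3·8 + 10·2·4 + 1·7·2 + 3·10·3 = 514 ≡ 8.
  α_i^2 mod 11 = [3, 9, 4, 5, 1].
  S_2 = Σ v_i α_i^2 r_i = 9·3·2 + 10·9·8 + 10·4·4 + 1·5·2 + 3·1·3 = 953 ≡ 7.
  S = (6, 8, 7) ≠ 0, so r is not a codeword (an error is present).
Step 3: locate the error. For a single error e at position i, S_ℓ = v_i·e·α_i^ℓ, so α_err = S_1/S_0.
  S_0^{−1} = 6^{−1} = 2 (mod 11), so α_err = 8·2 = 16 ≡ 5 = α_1. Error position i = 1.
  Consistency check: S_2/S_1 = 7·7 = 49 ≡ 5 = α_err ✓ (single-error assumption holds).
Step 4: error magnitude e = S_0/v_1 = S_0·∏_{j≠1}(α_1 − α_j) = 6·5 = 30 ≡ 8 (mod 11).
Step 5: correct position 1: c_1 = r_1 − e = 2 − 8 ≡ 5 (mod 11). Hence c = [5, 8, 4, 2, 3].
  Check: interpolating c through the α_i gives m(x) = 7 + 4·x (degree < 2) with m(α_i) = c_i for every i, so c is indeed a codeword.


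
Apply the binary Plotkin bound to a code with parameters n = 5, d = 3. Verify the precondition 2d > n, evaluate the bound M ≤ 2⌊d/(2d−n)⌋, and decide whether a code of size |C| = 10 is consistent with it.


Plotkin bound M ≤ 6; given |C| = 10 > bound (violated).

Check applicability: 2d = 6, n = 5.
2d − n = 1 > 0, so Plotkin applies.
Compute d/(2d−n) = 3/1 ≈ 3.0000.
⌊d/(2d−n)⌋ = 3.
Plotkin bound: M ≤ 2·3 = 6.
Given |C| = 10, check: VIOLATED.
This |C| is above the Plotkin bound, so no binary code with n = 5, d = 3 and 10 codewords exists.


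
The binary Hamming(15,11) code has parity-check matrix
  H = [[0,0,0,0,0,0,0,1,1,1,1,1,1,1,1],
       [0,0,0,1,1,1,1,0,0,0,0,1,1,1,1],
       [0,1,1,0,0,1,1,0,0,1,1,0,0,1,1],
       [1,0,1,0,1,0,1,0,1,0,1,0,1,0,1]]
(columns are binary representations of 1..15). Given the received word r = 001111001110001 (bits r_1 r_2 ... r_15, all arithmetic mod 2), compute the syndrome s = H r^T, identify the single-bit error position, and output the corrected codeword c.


s = (0, 0, 1, 1)^T, error position = 3, corrected codeword c = 000111001110001

Compute s = H r^T mod 2 one row at a time:
  s_1 = 0 + 1 + 1 + 1 + 0 + 0 + 0 + 1 = 4 ≡ 0 (mod 2).
  s_2 = 1 + 1 + 1 + 0 + 0 + 0 + 0 + 1 = 4 ≡ 0 (mod 2).
  s_3 = 0 + 1 + 1 + 0 + 1 + 1 + 0 + 1 = 5 ≡ 1 (mod 2).
  s_4 = 0 + 1 + 1 + 0 + 1 + 1 + 0 + 1 = 5 ≡ 1 (mod 2).
s = (0, 0, 1, 1)^T — this equals column 3 of H (binary 0011), so error is at position 3.
Correct: flip bit 3 of r = 001111001110001 to get c = 000111001110001.


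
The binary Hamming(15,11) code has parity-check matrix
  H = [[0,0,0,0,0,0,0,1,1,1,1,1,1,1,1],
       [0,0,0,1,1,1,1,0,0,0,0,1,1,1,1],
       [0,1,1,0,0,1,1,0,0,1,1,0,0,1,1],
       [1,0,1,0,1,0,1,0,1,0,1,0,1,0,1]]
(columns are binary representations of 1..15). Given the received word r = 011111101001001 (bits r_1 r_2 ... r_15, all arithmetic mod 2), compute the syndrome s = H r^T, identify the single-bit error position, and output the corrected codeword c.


s = (1, 0, 1, 1)^T, error position = 11, corrected codeword c = 011111101011001

Compute s = H r^T mod 2 one row at a time:
  s_1 = 0 + 1 + 0 + 0 + 1 + 0 + 0 + 1 = 3 ≡ 1 (mod 2).
  s_2 = 1 + 1 + 1 + 1 + 1 + 0 + 0 + 1 = 6 ≡ 0 (mod 2).
  s_3 = 1 + 1 + 1 + 1 + 0 + 0 + 0 + 1 = 5 ≡ 1 (mod 2).
  s_4 = 0 + 1 + 1 + 1 + 1 + 0 + 0 + 1 = 5 ≡ 1 (mod 2).
s = (1, 0, 1, 1)^T — this equals column 11 of H (binary 1011), so error is at position 11.
Correct: flip bit 11 of r = 011111101001001 to get c = 011111101011001.


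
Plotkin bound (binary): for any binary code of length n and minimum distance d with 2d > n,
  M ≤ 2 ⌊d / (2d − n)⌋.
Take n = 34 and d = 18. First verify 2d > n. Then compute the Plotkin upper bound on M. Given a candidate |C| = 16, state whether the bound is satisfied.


Plotkin bound M ≤ 18; given |C| = 16 ≤ bound (satisfied).

Check applicability: 2d = 36, n = 34.
2d − n = 2 > 0, so Plotkin applies.
Compute d/(2d−n) = 18/2 ≈ 9.0000.
⌊d/(2d−n)⌋ = 9.
Plotkin bound: M ≤ 2·9 = 18.
Given |C| = 16, check: satisfied.
This |C| is below the Plotkin bound.


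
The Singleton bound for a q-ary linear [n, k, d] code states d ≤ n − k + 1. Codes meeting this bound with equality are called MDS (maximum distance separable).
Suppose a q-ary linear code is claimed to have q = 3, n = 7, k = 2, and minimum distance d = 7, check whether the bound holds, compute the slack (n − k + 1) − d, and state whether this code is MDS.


Singleton RHS = n − k + 1 = 6, slack = -1, bound violated (no such code; not MDS).

Singleton bound: d ≤ n − k + 1.
Here n = 7, k = 2, so n − k + 1 = 6.
Given d = 7, check d ≤ 6: NO.
Slack = (n − k + 1) − d = -1.
The slack is negative: d = 7 exceeds n − k + 1 = 6 by 1, so the Singleton bound is violated and no linear [7, 2, 7]_3 code can exist. In particular it is not MDS (MDS requires d = n − k + 1 exactly).
Description: the claimed parameters are [7, 2, 7]_3; such a code would be impossible (violates the Singleton bound).
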